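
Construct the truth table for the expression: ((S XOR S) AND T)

S | T | Output
--------------
0 | 0 | 0
0 | 1 | 0
1 | 0 | 0
1 | 1 | 0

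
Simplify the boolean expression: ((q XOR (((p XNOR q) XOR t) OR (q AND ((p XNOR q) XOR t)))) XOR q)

By XOR self-cancellation ((E XOR v) XOR v = E) then absorption (E OR (E AND v) = E):
= ((p XNOR q) XOR t)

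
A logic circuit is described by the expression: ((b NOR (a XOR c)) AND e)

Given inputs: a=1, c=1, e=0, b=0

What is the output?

Substituting: ((0 NOR (1 XOR 1)) AND 0)
= 0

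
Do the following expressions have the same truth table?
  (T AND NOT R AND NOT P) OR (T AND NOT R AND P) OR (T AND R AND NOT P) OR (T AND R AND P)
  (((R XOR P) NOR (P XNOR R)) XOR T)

Yes, they are equivalent — the two output columns agree on all 8 assignments:
T | R | P | Expression 1 | Expression 2
---------------------------------------
0 | 0 | 0 | 0 | 0
0 | 0 | 1 | 0 | 0
0 | 1 | 0 | 0 | 0
0 | 1 | 1 | 0 | 0
1 | 0 | 0 | 1 | 1
1 | 0 | 1 | 1 | 1
1 | 1 | 0 | 1 | 1
1 | 1 | 1 | 1 | 1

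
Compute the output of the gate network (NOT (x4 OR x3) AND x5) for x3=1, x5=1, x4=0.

Substituting: (NOT (0 OR 1) AND 1)
= 0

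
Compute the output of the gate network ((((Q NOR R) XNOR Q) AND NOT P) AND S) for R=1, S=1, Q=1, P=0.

Substituting: ((((1 NOR 1) XNOR 1) AND NOT 0) AND 1)
= 0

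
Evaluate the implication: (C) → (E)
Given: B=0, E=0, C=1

Antecedent (C) = 1; consequent (E) = 0.
1 → 0 = 0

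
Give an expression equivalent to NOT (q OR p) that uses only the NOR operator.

(((q NOR p) NOR (q NOR p)) NOR ((q NOR p) NOR (q NOR p)))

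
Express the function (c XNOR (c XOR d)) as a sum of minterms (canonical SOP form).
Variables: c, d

Σm(0, 2) = (NOT c AND NOT d) OR (c AND NOT d)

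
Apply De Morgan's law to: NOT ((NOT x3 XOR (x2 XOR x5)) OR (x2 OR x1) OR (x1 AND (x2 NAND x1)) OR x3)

NOT (NOT x3 XOR (x2 XOR x5)) AND NOT (x2 OR x1) AND NOT (x1 AND (x2 NAND x1)) AND NOT x3
De Morgan's: NOT(OR of terms) = AND of negations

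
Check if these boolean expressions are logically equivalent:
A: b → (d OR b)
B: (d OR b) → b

No, Converse is not equivalent to original (counterexample: b=0, d=1)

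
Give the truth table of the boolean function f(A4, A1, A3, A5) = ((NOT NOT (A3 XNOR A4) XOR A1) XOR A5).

A4 | A1 | A3 | A5 | Output
--------------------------
0 | 0 | 0 | 0 | 1
0 | 0 | 0 | 1 | 0
0 | 0 | 1 | 0 | 0
0 | 0 | 1 | 1 | 1
0 | 1 | 0 | 0 | 0
0 | 1 | 0 | 1 | 1
0 | 1 | 1 | 0 | 1
0 | 1 | 1 | 1 | 0
1 | 0 | 0 | 0 | 0
1 | 0 | 0 | 1 | 1
1 | 0 | 1 | 0 | 1
1 | 0 | 1 | 1 | 0
1 | 1 | 0 | 0 | 1
1 | 1 | 0 | 1 | 0
1 | 1 | 1 | 0 | 0
1 | 1 | 1 | 1 | 1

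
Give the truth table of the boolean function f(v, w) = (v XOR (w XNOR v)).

v | w | Output
--------------
0 | 0 | 1
0 | 1 | 0
1 | 0 | 1
1 | 1 | 0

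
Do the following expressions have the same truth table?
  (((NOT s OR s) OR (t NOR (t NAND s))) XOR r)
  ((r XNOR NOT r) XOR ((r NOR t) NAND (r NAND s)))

No. Counterexample: with r=0, s=0, t=0, Expression 1 = 1 but Expression 2 = 0.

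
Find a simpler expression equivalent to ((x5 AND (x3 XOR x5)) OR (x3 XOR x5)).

By absorption (E OR (E AND v) = E):
= (x3 XOR x5)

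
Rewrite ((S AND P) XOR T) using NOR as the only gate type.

((((((S NOR S) NOR (P NOR P)) NOR T) NOR (((S NOR S) NOR (P NOR P)) NOR T)) NOR ((((S NOR S) NOR (P NOR P)) NOR T) NOR (((S NOR S) NOR (P NOR P)) NOR T))) NOR ((((((S NOR S) NOR (P NOR P)) NOR ((S NOR S) NOR (P NOR P))) NOR (T NOR T)) NOR ((((S NOR S) NOR (P NOR P)) NOR ((S NOR S) NOR (P NOR P))) NOR (T NOR T))) NOR (((((S NOR S) NOR (P NOR P)) NOR ((S NOR S) NOR (P NOR P))) NOR (T NOR T)) NOR ((((S NOR S) NOR (P NOR P)) NOR ((S NOR S) NOR (P NOR P))) NOR (T NOR T)))))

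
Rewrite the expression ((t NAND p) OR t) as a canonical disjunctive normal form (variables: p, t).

(NOT p AND NOT t) OR (NOT p AND t) OR (p AND NOT t) OR (p AND t)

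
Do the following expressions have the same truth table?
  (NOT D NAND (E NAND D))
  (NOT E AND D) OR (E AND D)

Yes, they are equivalent — the two output columns agree on all 4 assignments:
E | D | Expression 1 | Expression 2
-----------------------------------
0 | 0 | 0 | 0
0 | 1 | 1 | 1
1 | 0 | 0 | 0
1 | 1 | 1 | 1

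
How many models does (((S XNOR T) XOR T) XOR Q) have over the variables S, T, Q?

Satisfying assignments: (0,0,0), (0,1,0), (1,0,1), (1,1,1)
Count: 4 out of 8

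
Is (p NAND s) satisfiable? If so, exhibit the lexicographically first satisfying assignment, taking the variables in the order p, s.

p=0, s=0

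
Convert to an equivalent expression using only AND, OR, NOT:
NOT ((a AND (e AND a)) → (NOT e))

(a AND (e AND a)) AND e
(Negated implication: NOT(A → B) = A AND NOT B)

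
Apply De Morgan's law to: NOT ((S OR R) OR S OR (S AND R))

NOT (S OR R) AND NOT S AND NOT (S AND R)
De Morgan's: NOT(OR of terms) = AND of negations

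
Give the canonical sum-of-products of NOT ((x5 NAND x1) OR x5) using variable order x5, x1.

Σm() = FALSE (no minterms)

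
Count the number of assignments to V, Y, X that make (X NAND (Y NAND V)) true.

Satisfying assignments: (0,0,0), (0,1,0), (1,0,0), (1,1,0), (1,1,1)
Count: 5 out of 8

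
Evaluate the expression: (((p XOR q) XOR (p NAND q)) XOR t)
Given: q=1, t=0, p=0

Substituting: (((0 XOR 1) XOR (0 NAND 1)) XOR 0)
= 0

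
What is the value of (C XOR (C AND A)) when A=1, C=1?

Substituting: (1 XOR (1 AND 1))
= 0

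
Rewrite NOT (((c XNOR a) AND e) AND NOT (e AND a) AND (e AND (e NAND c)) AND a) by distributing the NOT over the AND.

NOT ((c XNOR a) AND e) OR (e AND a) OR NOT (e AND (e NAND c)) OR NOT a
De Morgan's: NOT(AND of terms) = OR of negations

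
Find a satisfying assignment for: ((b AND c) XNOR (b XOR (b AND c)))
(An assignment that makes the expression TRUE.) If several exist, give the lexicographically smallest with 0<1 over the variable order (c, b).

c=0, b=0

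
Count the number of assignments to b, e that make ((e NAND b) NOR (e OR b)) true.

No assignment satisfies the expression.
Count: 0 out of 4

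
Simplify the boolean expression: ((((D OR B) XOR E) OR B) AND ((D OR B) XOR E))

By absorption (E AND (E OR v) = E):
= ((D OR B) XOR E)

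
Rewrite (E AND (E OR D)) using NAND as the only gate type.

((E NAND ((E NAND E) NAND (D NAND D))) NAND (E NAND ((E NAND E) NAND (D NAND D))))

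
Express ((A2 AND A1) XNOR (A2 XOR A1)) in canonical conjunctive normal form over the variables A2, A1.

(A2 OR NOT A1) AND (NOT A2 OR A1) AND (NOT A2 OR NOT A1)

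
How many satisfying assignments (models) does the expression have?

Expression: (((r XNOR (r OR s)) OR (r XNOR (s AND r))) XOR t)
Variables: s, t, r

Satisfying assignments: (0,0,0), (0,0,1), (1,0,0), (1,0,1)
Count: 4 out of 8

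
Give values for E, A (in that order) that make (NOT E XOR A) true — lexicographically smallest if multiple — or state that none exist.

E=0, A=0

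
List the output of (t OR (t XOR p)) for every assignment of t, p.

t | p | Output
--------------
0 | 0 | 0
0 | 1 | 1
1 | 0 | 1
1 | 1 | 1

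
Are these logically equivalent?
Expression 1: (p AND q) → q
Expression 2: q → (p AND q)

No, Converse is not equivalent to original (counterexample: p=0, q=1)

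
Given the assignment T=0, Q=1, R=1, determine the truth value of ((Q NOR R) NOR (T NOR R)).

Substituting: ((1 NOR 1) NOR (0 NOR 1))
= 1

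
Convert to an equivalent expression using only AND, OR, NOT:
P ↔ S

(P AND S) OR (NOT P AND NOT S)
(Biconditional = both true or both false)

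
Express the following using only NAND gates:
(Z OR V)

((Z NAND Z) NAND (V NAND V))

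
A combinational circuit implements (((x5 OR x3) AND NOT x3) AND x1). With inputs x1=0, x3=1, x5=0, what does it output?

Substituting: (((0 OR 1) AND NOT 1) AND 0)
= 0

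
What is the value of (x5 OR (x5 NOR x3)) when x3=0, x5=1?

Substituting: (1 OR (1 NOR 0))
= 1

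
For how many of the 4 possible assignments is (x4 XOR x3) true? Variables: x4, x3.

Satisfying assignments: (0,1), (1,0)
Count: 2 out of 4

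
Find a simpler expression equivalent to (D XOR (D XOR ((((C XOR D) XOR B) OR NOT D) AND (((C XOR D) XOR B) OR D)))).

By XOR self-cancellation ((E XOR v) XOR v = E) then distribution ((E OR v) AND (E OR NOT v) = E):
= ((C XOR D) XOR B)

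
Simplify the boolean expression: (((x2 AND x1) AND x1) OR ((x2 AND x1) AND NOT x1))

By distribution ((E AND v) OR (E AND NOT v) = E):
= (x2 AND x1)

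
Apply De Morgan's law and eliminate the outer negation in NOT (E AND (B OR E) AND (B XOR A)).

NOT E OR NOT (B OR E) OR NOT (B XOR A)
De Morgan's: NOT(AND of terms) = OR of negations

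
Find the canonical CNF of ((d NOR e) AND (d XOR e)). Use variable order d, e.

(d OR e) AND (d OR NOT e) AND (NOT d OR e) AND (NOT d OR NOT e)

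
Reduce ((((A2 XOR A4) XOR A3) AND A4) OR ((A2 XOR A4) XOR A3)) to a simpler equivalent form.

By absorption (E OR (E AND v) = E):
= ((A2 XOR A4) XOR A3)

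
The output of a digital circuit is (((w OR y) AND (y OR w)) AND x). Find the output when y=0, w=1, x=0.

Substituting: (((1 OR 0) AND (0 OR 1)) AND 0)
= 0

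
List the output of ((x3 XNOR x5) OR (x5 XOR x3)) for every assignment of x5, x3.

x5 | x3 | Output
----------------
0 | 0 | 1
0 | 1 | 1
1 | 0 | 1
1 | 1 | 1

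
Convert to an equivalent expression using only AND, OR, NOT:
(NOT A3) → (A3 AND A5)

A3 OR (A3 AND A5)
(Implication elimination: A → B = NOT A OR B)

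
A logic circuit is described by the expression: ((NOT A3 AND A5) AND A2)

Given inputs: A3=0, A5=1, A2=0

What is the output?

Substituting: ((NOT 0 AND 1) AND 0)
= 0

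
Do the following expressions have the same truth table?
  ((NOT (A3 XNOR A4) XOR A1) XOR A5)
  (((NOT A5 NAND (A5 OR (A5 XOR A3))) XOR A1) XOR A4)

No. Counterexample: with A1=0, A5=0, A4=0, A3=0, Expression 1 = 0 but Expression 2 = 1.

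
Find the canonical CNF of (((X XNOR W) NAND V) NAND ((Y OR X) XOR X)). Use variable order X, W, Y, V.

(X OR W OR NOT Y OR V) AND (X OR NOT W OR NOT Y OR V) AND (X OR NOT W OR NOT Y OR NOT V)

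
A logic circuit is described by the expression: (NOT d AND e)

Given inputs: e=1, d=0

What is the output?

Substituting: (NOT 0 AND 1)
= 1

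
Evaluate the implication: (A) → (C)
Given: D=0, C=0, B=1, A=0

Antecedent (A) = 0; consequent (C) = 0.
0 → 0 = 1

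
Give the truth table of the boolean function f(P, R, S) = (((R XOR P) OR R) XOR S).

P | R | S | Output
------------------
0 | 0 | 0 | 0
0 | 0 | 1 | 1
0 | 1 | 0 | 1
0 | 1 | 1 | 0
1 | 0 | 0 | 1
1 | 0 | 1 | 0
1 | 1 | 0 | 1
1 | 1 | 1 | 0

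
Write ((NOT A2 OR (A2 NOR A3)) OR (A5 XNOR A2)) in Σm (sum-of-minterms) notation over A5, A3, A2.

Σm(0, 2, 4, 5, 6, 7) = (NOT A5 AND NOT A3 AND NOT A2) OR (NOT A5 AND A3 AND NOT A2) OR (A5 AND NOT A3 AND NOT A2) OR (A5 AND NOT A3 AND A2) OR (A5 AND A3 AND NOT A2) OR (A5 AND A3 AND A2)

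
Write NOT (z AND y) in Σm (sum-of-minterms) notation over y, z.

Σm(0, 1, 2) = (NOT y AND NOT z) OR (NOT y AND z) OR (y AND NOT z)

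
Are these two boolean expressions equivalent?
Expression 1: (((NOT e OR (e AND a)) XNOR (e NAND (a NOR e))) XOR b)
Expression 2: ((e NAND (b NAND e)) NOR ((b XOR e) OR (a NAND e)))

No. Counterexample: with b=0, a=0, e=0, Expression 1 = 1 but Expression 2 = 0.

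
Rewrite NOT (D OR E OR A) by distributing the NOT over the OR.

NOT D AND NOT E AND NOT A
De Morgan's: NOT(OR of terms) = AND of negations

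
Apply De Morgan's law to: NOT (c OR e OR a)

NOT c AND NOT e AND NOT a
De Morgan's: NOT(OR of terms) = AND of negations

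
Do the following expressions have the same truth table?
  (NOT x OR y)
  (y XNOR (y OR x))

Yes, they are equivalent — the two output columns agree on all 4 assignments:
x | y | Expression 1 | Expression 2
-----------------------------------
0 | 0 | 1 | 1
0 | 1 | 1 | 1
1 | 0 | 0 | 0
1 | 1 | 1 | 1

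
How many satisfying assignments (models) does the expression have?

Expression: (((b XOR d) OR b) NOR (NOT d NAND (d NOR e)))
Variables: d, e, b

Satisfying assignments: (0,0,0)
Count: 1 out of 8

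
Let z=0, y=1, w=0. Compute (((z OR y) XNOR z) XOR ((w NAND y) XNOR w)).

Substituting: (((0 OR 1) XNOR 0) XOR ((0 NAND 1) XNOR 0))
= 0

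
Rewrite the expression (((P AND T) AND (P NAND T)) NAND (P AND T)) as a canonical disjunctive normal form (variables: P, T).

(NOT P AND NOT T) OR (NOT P AND T) OR (P AND NOT T) OR (P AND T)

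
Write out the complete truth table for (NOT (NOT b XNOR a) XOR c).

c | b | a | Output
------------------
0 | 0 | 0 | 1
0 | 0 | 1 | 0
0 | 1 | 0 | 0
0 | 1 | 1 | 1
1 | 0 | 0 | 0
1 | 0 | 1 | 1
1 | 1 | 0 | 1
1 | 1 | 1 | 0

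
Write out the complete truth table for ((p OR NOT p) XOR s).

s | p | Output
--------------
0 | 0 | 1
0 | 1 | 1
1 | 0 | 0
1 | 1 | 0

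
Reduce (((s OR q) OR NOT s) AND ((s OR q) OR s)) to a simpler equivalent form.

By distribution ((E OR v) AND (E OR NOT v) = E):
= (s OR q)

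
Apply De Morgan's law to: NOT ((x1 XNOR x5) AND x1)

NOT (x1 XNOR x5) OR NOT x1
De Morgan's: NOT(AND of terms) = OR of negations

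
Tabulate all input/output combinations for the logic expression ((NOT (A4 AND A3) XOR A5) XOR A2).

A3 | A4 | A5 | A2 | Output
--------------------------
0 | 0 | 0 | 0 | 1
0 | 0 | 0 | 1 | 0
0 | 0 | 1 | 0 | 0
0 | 0 | 1 | 1 | 1
0 | 1 | 0 | 0 | 1
0 | 1 | 0 | 1 | 0
0 | 1 | 1 | 0 | 0
0 | 1 | 1 | 1 | 1
1 | 0 | 0 | 0 | 1
1 | 0 | 0 | 1 | 0
1 | 0 | 1 | 0 | 0
1 | 0 | 1 | 1 | 1
1 | 1 | 0 | 0 | 0
1 | 1 | 0 | 1 | 1
1 | 1 | 1 | 0 | 1
1 | 1 | 1 | 1 | 0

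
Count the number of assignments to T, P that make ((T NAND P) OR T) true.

Satisfying assignments: (0,0), (0,1), (1,0), (1,1)
Count: 4 out of 4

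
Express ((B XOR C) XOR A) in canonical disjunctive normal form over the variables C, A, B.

(NOT C AND NOT A AND B) OR (NOT C AND A AND NOT B) OR (C AND NOT A AND NOT B) OR (C AND A AND B)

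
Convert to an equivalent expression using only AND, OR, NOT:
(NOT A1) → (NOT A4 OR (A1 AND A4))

A1 OR (NOT A4 OR (A1 AND A4))
(Implication elimination: A → B = NOT A OR B)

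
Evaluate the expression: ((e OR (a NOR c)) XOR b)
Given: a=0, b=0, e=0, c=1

Substituting: ((0 OR (0 NOR 1)) XOR 0)
= 0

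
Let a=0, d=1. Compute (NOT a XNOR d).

Substituting: (NOT 0 XNOR 1)
= 1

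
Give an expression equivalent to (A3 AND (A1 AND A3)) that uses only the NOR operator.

((A3 NOR A3) NOR (((A1 NOR A1) NOR (A3 NOR A3)) NOR ((A1 NOR A1) NOR (A3 NOR A3))))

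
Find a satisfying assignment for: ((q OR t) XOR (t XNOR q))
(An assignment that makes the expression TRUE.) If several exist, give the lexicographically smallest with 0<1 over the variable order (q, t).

q=0, t=0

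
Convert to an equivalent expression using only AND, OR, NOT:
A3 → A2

NOT A3 OR A2
(Implication elimination: A → B = NOT A OR B)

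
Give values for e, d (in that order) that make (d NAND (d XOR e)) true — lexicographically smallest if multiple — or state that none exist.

e=0, d=0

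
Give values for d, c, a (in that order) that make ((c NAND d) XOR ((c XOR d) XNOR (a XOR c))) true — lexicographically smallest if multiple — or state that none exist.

d=0, c=0, a=1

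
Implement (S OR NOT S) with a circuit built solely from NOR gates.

((S NOR (S NOR S)) NOR (S NOR (S NOR S)))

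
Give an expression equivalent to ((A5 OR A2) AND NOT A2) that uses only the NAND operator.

((((A5 NAND A5) NAND (A2 NAND A2)) NAND (A2 NAND A2)) NAND (((A5 NAND A5) NAND (A2 NAND A2)) NAND (A2 NAND A2)))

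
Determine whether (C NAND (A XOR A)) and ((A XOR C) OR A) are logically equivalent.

No. Counterexample: with A=0, C=0, Expression 1 = 1 but Expression 2 = 0.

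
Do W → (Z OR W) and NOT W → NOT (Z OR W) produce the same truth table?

No, Inverse is not equivalent to original (counterexample: W=0, Z=1)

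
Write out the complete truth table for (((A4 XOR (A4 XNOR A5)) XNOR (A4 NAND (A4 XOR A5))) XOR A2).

A5 | A2 | A4 | Output
---------------------
0 | 0 | 0 | 1
0 | 0 | 1 | 0
0 | 1 | 0 | 0
0 | 1 | 1 | 1
1 | 0 | 0 | 0
1 | 0 | 1 | 0
1 | 1 | 0 | 1
1 | 1 | 1 | 1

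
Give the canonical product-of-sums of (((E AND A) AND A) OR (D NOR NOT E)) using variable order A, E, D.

ΠM(0, 1, 3, 4, 5) = (A OR E OR D) AND (A OR E OR NOT D) AND (A OR NOT E OR NOT D) AND (NOT A OR E OR D) AND (NOT A OR E OR NOT D)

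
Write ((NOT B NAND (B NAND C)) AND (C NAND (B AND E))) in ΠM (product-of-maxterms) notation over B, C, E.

ΠM(0, 1, 2, 3, 7) = (B OR C OR E) AND (B OR C OR NOT E) AND (B OR NOT C OR E) AND (B OR NOT C OR NOT E) AND (NOT B OR NOT C OR NOT E)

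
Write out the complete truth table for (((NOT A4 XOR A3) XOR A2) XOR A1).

A3 | A2 | A1 | A4 | Output
--------------------------
0 | 0 | 0 | 0 | 1
0 | 0 | 0 | 1 | 0
0 | 0 | 1 | 0 | 0
0 | 0 | 1 | 1 | 1
0 | 1 | 0 | 0 | 0
0 | 1 | 0 | 1 | 1
0 | 1 | 1 | 0 | 1
0 | 1 | 1 | 1 | 0
1 | 0 | 0 | 0 | 0
1 | 0 | 0 | 1 | 1
1 | 0 | 1 | 0 | 1
1 | 0 | 1 | 1 | 0
1 | 1 | 0 | 0 | 1
1 | 1 | 0 | 1 | 0
1 | 1 | 1 | 0 | 0
1 | 1 | 1 | 1 | 1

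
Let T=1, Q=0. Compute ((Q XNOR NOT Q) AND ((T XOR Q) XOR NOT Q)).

Substituting: ((0 XNOR NOT 0) AND ((1 XOR 0) XOR NOT 0))
= 0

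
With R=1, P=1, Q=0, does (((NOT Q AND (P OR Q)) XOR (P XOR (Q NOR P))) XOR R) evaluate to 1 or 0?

Substituting: (((NOT 0 AND (1 OR 0)) XOR (1 XOR (0 NOR 1))) XOR 1)
= 1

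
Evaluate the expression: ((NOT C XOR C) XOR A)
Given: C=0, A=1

Substituting: ((NOT 0 XOR 0) XOR 1)
= 0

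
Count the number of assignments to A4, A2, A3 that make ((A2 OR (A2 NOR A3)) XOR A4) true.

Satisfying assignments: (0,0,0), (0,1,0), (0,1,1), (1,0,1)
Count: 4 out of 8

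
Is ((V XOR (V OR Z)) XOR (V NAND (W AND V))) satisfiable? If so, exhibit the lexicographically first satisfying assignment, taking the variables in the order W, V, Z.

W=0, V=0, Z=0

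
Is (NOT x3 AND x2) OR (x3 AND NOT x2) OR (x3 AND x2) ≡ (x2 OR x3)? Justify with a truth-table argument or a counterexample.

Yes, they are equivalent — the two output columns agree on all 4 assignments:
x3 | x2 | Expression 1 | Expression 2
-------------------------------------
0 | 0 | 0 | 0
0 | 1 | 1 | 1
1 | 0 | 1 | 1
1 | 1 | 1 | 1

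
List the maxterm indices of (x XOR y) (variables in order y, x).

ΠM(0, 3) = (y OR x) AND (NOT y OR NOT x)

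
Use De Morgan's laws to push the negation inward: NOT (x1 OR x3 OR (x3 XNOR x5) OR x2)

NOT x1 AND NOT x3 AND NOT (x3 XNOR x5) AND NOT x2
De Morgan's: NOT(OR of terms) = AND of negations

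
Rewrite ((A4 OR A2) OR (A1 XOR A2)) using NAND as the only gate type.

((((A4 NAND A4) NAND (A2 NAND A2)) NAND ((A4 NAND A4) NAND (A2 NAND A2))) NAND (((A1 NAND (A1 NAND A2)) NAND (A2 NAND (A1 NAND A2))) NAND ((A1 NAND (A1 NAND A2)) NAND (A2 NAND (A1 NAND A2)))))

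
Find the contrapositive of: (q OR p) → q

Contrapositive: NOT q → NOT (q OR p)
Note: A statement and its contrapositive are logically equivalent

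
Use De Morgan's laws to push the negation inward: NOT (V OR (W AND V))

NOT V AND NOT (W AND V)
De Morgan's: NOT(OR of terms) = AND of negations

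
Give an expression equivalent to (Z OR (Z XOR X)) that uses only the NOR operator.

((Z NOR ((((Z NOR X) NOR (Z NOR X)) NOR ((Z NOR X) NOR (Z NOR X))) NOR ((((Z NOR Z) NOR (X NOR X)) NOR ((Z NOR Z) NOR (X NOR X))) NOR (((Z NOR Z) NOR (X NOR X)) NOR ((Z NOR Z) NOR (X NOR X)))))) NOR (Z NOR ((((Z NOR X) NOR (Z NOR X)) NOR ((Z NOR X) NOR (Z NOR X))) NOR ((((Z NOR Z) NOR (X NOR X)) NOR ((Z NOR Z) NOR (X NOR X))) NOR (((Z NOR Z) NOR (X NOR X)) NOR ((Z NOR Z) NOR (X NOR X)))))))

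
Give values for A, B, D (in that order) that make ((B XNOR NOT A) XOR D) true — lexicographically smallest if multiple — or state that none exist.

A=0, B=0, D=1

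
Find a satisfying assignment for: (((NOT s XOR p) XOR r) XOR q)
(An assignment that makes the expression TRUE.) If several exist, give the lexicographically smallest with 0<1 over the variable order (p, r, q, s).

p=0, r=0, q=0, s=0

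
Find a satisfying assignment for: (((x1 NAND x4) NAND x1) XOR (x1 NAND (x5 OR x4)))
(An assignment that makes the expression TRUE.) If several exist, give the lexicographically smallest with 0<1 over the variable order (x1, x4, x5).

x1=1, x4=0, x5=0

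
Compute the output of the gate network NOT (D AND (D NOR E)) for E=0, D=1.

Substituting: NOT (1 AND (1 NOR 0))
= 1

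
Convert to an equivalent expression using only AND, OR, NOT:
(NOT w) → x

w OR x
(Implication elimination: A → B = NOT A OR B)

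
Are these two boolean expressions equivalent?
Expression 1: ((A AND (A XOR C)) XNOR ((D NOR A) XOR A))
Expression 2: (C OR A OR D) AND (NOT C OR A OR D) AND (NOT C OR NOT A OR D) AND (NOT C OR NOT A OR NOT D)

Yes, they are equivalent — the two output columns agree on all 8 assignments:
C | A | D | Expression 1 | Expression 2
---------------------------------------
0 | 0 | 0 | 0 | 0
0 | 0 | 1 | 1 | 1
0 | 1 | 0 | 1 | 1
0 | 1 | 1 | 1 | 1
1 | 0 | 0 | 0 | 0
1 | 0 | 1 | 1 | 1
1 | 1 | 0 | 0 | 0
1 | 1 | 1 | 0 | 0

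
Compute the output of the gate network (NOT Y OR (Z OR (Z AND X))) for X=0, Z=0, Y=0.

Substituting: (NOT 0 OR (0 OR (0 AND 0)))
= 1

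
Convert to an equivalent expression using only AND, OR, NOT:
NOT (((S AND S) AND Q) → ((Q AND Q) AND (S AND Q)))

((S AND S) AND Q) AND NOT ((Q AND Q) AND (S AND Q))
(Negated implication: NOT(A → B) = A AND NOT B)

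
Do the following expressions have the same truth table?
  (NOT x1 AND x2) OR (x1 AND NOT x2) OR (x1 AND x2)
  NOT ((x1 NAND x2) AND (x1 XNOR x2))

Yes, they are equivalent — the two output columns agree on all 4 assignments:
x1 | x2 | Expression 1 | Expression 2
-------------------------------------
0 | 0 | 0 | 0
0 | 1 | 1 | 1
1 | 0 | 1 | 1
1 | 1 | 1 | 1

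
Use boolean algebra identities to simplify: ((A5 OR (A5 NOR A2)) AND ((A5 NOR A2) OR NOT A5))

By distribution ((E OR v) AND (E OR NOT v) = E):
= (A5 NOR A2)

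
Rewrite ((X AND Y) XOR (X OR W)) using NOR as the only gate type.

((((((X NOR X) NOR (Y NOR Y)) NOR ((X NOR W) NOR (X NOR W))) NOR (((X NOR X) NOR (Y NOR Y)) NOR ((X NOR W) NOR (X NOR W)))) NOR ((((X NOR X) NOR (Y NOR Y)) NOR ((X NOR W) NOR (X NOR W))) NOR (((X NOR X) NOR (Y NOR Y)) NOR ((X NOR W) NOR (X NOR W))))) NOR ((((((X NOR X) NOR (Y NOR Y)) NOR ((X NOR X) NOR (Y NOR Y))) NOR (((X NOR W) NOR (X NOR W)) NOR ((X NOR W) NOR (X NOR W)))) NOR ((((X NOR X) NOR (Y NOR Y)) NOR ((X NOR X) NOR (Y NOR Y))) NOR (((X NOR W) NOR (X NOR W)) NOR ((X NOR W) NOR (X NOR W))))) NOR (((((X NOR X) NOR (Y NOR Y)) NOR ((X NOR X) NOR (Y NOR Y))) NOR (((X NOR W) NOR (X NOR W)) NOR ((X NOR W) NOR (X NOR W)))) NOR ((((X NOR X) NOR (Y NOR Y)) NOR ((X NOR X) NOR (Y NOR Y))) NOR (((X NOR W) NOR (X NOR W)) NOR ((X NOR W) NOR (X NOR W)))))))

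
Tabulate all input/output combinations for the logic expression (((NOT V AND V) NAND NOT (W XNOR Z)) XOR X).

V | W | Z | X | Output
----------------------
0 | 0 | 0 | 0 | 1
0 | 0 | 0 | 1 | 0
0 | 0 | 1 | 0 | 1
0 | 0 | 1 | 1 | 0
0 | 1 | 0 | 0 | 1
0 | 1 | 0 | 1 | 0
0 | 1 | 1 | 0 | 1
0 | 1 | 1 | 1 | 0
1 | 0 | 0 | 0 | 1
1 | 0 | 0 | 1 | 0
1 | 0 | 1 | 0 | 1
1 | 0 | 1 | 1 | 0
1 | 1 | 0 | 0 | 1
1 | 1 | 0 | 1 | 0
1 | 1 | 1 | 0 | 1
1 | 1 | 1 | 1 | 0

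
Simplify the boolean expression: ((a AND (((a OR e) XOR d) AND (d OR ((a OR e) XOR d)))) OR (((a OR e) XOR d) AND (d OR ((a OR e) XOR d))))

By absorption (E OR (E AND v) = E) then absorption (E AND (E OR v) = E):
= ((a OR e) XOR d)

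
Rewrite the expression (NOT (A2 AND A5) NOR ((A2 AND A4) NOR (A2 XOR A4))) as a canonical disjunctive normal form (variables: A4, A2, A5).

(NOT A4 AND A2 AND A5) OR (A4 AND A2 AND A5)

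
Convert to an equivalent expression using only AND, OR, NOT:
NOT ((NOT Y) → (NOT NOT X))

(NOT Y) AND NOT X
(Negated implication: NOT(A → B) = A AND NOT B)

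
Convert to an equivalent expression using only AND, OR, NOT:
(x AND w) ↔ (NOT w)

((x AND w) AND (NOT w)) OR (NOT (x AND w) AND w)
(Biconditional = both true or both false)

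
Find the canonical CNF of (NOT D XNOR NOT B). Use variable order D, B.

(D OR NOT B) AND (NOT D OR B)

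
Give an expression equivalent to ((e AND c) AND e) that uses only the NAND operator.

((((e NAND c) NAND (e NAND c)) NAND e) NAND (((e NAND c) NAND (e NAND c)) NAND e))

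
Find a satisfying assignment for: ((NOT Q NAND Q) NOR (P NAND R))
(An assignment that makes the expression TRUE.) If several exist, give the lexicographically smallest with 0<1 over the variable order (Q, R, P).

UNSATISFIABLE - no assignment makes this expression true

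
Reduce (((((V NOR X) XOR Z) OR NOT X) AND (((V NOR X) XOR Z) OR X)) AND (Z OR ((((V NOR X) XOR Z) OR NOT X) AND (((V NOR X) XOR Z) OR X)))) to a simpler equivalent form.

By absorption (E AND (E OR v) = E) then distribution ((E OR v) AND (E OR NOT v) = E):
= ((V NOR X) XOR Z)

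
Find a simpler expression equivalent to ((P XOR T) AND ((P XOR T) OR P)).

By absorption (E AND (E OR v) = E):
= (P XOR T)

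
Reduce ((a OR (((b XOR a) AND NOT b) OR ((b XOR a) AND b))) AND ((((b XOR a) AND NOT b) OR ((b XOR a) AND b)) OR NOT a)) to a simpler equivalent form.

By distribution ((E OR v) AND (E OR NOT v) = E) then distribution ((E AND v) OR (E AND NOT v) = E):
= (b XOR a)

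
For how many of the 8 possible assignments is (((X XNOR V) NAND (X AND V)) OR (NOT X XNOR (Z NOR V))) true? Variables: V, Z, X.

Satisfying assignments: (0,0,0), (0,0,1), (0,1,0), (0,1,1), (1,0,0), (1,0,1), (1,1,0), (1,1,1)
Count: 8 out of 8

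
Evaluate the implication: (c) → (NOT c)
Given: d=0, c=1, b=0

Antecedent (c) = 1; consequent (NOT c) = 0.
1 → 0 = 0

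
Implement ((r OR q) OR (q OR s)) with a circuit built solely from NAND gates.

((((r NAND r) NAND (q NAND q)) NAND ((r NAND r) NAND (q NAND q))) NAND (((q NAND q) NAND (s NAND s)) NAND ((q NAND q) NAND (s NAND s))))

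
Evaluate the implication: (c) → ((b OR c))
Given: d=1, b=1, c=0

Antecedent (c) = 0; consequent ((b OR c)) = 1.
0 → 1 = 1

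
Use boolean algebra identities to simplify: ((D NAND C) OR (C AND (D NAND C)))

By absorption (E OR (E AND v) = E):
= (D NAND C)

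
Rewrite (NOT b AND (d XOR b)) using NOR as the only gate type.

(((b NOR b) NOR (b NOR b)) NOR (((((d NOR b) NOR (d NOR b)) NOR ((d NOR b) NOR (d NOR b))) NOR ((((d NOR d) NOR (b NOR b)) NOR ((d NOR d) NOR (b NOR b))) NOR (((d NOR d) NOR (b NOR b)) NOR ((d NOR d) NOR (b NOR b))))) NOR ((((d NOR b) NOR (d NOR b)) NOR ((d NOR b) NOR (d NOR b))) NOR ((((d NOR d) NOR (b NOR b)) NOR ((d NOR d) NOR (b NOR b))) NOR (((d NOR d) NOR (b NOR b)) NOR ((d NOR d) NOR (b NOR b)))))))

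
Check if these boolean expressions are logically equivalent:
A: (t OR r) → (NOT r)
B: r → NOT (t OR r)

Yes, Contrapositive is always equivalent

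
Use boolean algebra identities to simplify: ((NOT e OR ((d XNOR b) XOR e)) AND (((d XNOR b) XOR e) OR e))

By distribution ((E OR v) AND (E OR NOT v) = E):
= ((d XNOR b) XOR e)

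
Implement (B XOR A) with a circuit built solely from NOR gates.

((((B NOR A) NOR (B NOR A)) NOR ((B NOR A) NOR (B NOR A))) NOR ((((B NOR B) NOR (A NOR A)) NOR ((B NOR B) NOR (A NOR A))) NOR (((B NOR B) NOR (A NOR A)) NOR ((B NOR B) NOR (A NOR A)))))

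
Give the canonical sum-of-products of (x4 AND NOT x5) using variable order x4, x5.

Σm(2) = (x4 AND NOT x5)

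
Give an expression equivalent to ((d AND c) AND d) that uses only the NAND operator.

((((d NAND c) NAND (d NAND c)) NAND d) NAND (((d NAND c) NAND (d NAND c)) NAND d))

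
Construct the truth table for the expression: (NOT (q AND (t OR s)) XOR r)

t | r | s | q | Output
----------------------
0 | 0 | 0 | 0 | 1
0 | 0 | 0 | 1 | 1
0 | 0 | 1 | 0 | 1
0 | 0 | 1 | 1 | 0
0 | 1 | 0 | 0 | 0
0 | 1 | 0 | 1 | 0
0 | 1 | 1 | 0 | 0
0 | 1 | 1 | 1 | 1
1 | 0 | 0 | 0 | 1
1 | 0 | 0 | 1 | 0
1 | 0 | 1 | 0 | 1
1 | 0 | 1 | 1 | 0
1 | 1 | 0 | 0 | 0
1 | 1 | 0 | 1 | 1
1 | 1 | 1 | 0 | 0
1 | 1 | 1 | 1 | 1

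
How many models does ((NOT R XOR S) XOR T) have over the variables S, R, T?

Satisfying assignments: (0,0,0), (0,1,1), (1,0,1), (1,1,0)
Count: 4 out of 8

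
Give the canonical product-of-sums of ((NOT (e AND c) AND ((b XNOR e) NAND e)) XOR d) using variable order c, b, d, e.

ΠM(2, 3, 5, 6, 9, 10, 13, 14) = (c OR b OR NOT d OR e) AND (c OR b OR NOT d OR NOT e) AND (c OR NOT b OR d OR NOT e) AND (c OR NOT b OR NOT d OR e) AND (NOT c OR b OR d OR NOT e) AND (NOT c OR b OR NOT d OR e) AND (NOT c OR NOT b OR d OR NOT e) AND (NOT c OR NOT b OR NOT d OR e)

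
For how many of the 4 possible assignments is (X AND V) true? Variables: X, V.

Satisfying assignments: (1,1)
Count: 1 out of 4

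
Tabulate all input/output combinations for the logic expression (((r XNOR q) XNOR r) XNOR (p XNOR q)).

r | q | p | Output
------------------
0 | 0 | 0 | 0
0 | 0 | 1 | 1
0 | 1 | 0 | 0
0 | 1 | 1 | 1
1 | 0 | 0 | 0
1 | 0 | 1 | 1
1 | 1 | 0 | 0
1 | 1 | 1 | 1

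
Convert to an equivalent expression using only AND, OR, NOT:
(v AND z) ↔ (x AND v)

((v AND z) AND (x AND v)) OR (NOT (v AND z) AND NOT (x AND v))
(Biconditional = both true or both false)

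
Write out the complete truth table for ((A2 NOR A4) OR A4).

A4 | A2 | Output
----------------
0 | 0 | 1
0 | 1 | 0
1 | 0 | 1
1 | 1 | 1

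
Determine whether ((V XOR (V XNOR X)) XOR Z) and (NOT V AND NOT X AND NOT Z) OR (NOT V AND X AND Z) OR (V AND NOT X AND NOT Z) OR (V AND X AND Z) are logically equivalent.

Yes, they are equivalent — the two output columns agree on all 8 assignments:
V | X | Z | Expression 1 | Expression 2
---------------------------------------
0 | 0 | 0 | 1 | 1
0 | 0 | 1 | 0 | 0
0 | 1 | 0 | 0 | 0
0 | 1 | 1 | 1 | 1
1 | 0 | 0 | 1 | 1
1 | 0 | 1 | 0 | 0
1 | 1 | 0 | 0 | 0
1 | 1 | 1 | 1 | 1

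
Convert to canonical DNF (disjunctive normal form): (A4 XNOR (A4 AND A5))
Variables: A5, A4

(NOT A5 AND NOT A4) OR (A5 AND NOT A4) OR (A5 AND A4)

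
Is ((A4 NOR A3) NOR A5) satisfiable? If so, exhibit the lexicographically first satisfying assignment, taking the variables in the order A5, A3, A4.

A5=0, A3=0, A4=1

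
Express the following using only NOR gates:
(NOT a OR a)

(((a NOR a) NOR a) NOR ((a NOR a) NOR a))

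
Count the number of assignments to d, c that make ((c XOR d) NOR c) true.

Satisfying assignments: (0,0)
Count: 1 out of 4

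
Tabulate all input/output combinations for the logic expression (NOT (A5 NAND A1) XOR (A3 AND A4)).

A5 | A3 | A4 | A1 | Output
--------------------------
0 | 0 | 0 | 0 | 0
0 | 0 | 0 | 1 | 0
0 | 0 | 1 | 0 | 0
0 | 0 | 1 | 1 | 0
0 | 1 | 0 | 0 | 0
0 | 1 | 0 | 1 | 0
0 | 1 | 1 | 0 | 1
0 | 1 | 1 | 1 | 1
1 | 0 | 0 | 0 | 0
1 | 0 | 0 | 1 | 1
1 | 0 | 1 | 0 | 0
1 | 0 | 1 | 1 | 1
1 | 1 | 0 | 0 | 0
1 | 1 | 0 | 1 | 1
1 | 1 | 1 | 0 | 1
1 | 1 | 1 | 1 | 0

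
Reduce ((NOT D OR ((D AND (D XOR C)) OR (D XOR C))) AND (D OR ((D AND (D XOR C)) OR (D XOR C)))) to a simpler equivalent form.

By distribution ((E OR v) AND (E OR NOT v) = E) then absorption (E OR (E AND v) = E):
= (D XOR C)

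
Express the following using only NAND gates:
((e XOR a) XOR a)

((((e NAND (e NAND a)) NAND (a NAND (e NAND a))) NAND (((e NAND (e NAND a)) NAND (a NAND (e NAND a))) NAND a)) NAND (a NAND (((e NAND (e NAND a)) NAND (a NAND (e NAND a))) NAND a)))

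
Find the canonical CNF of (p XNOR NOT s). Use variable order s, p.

(s OR p) AND (NOT s OR NOT p)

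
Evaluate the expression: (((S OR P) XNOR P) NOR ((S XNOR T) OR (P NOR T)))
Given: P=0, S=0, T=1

Substituting: (((0 OR 0) XNOR 0) NOR ((0 XNOR 1) OR (0 NOR 1)))
= 0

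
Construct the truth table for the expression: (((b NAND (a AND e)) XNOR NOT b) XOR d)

d | e | b | a | Output
----------------------
0 | 0 | 0 | 0 | 1
0 | 0 | 0 | 1 | 1
0 | 0 | 1 | 0 | 0
0 | 0 | 1 | 1 | 0
0 | 1 | 0 | 0 | 1
0 | 1 | 0 | 1 | 1
0 | 1 | 1 | 0 | 0
0 | 1 | 1 | 1 | 1
1 | 0 | 0 | 0 | 0
1 | 0 | 0 | 1 | 0
1 | 0 | 1 | 0 | 1
1 | 0 | 1 | 1 | 1
1 | 1 | 0 | 0 | 0
1 | 1 | 0 | 1 | 0
1 | 1 | 1 | 0 | 1
1 | 1 | 1 | 1 | 0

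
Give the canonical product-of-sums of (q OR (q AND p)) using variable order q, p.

ΠM(0, 1) = (q OR p) AND (q OR NOT p)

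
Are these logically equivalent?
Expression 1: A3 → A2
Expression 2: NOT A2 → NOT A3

Yes, Contrapositive is always equivalent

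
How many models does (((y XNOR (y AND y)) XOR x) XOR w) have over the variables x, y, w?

Satisfying assignments: (0,0,0), (0,1,0), (1,0,1), (1,1,1)
Count: 4 out of 8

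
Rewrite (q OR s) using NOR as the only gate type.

((q NOR s) NOR (q NOR s))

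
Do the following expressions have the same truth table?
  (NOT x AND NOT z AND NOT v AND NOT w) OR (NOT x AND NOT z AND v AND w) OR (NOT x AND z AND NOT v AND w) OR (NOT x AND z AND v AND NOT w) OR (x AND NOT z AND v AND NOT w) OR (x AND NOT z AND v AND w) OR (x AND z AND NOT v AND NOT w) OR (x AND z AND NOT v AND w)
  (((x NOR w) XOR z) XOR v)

Yes, they are equivalent — the two output columns agree on all 16 assignments:
x | z | v | w | Expression 1 | Expression 2
-------------------------------------------
0 | 0 | 0 | 0 | 1 | 1
0 | 0 | 0 | 1 | 0 | 0
0 | 0 | 1 | 0 | 0 | 0
0 | 0 | 1 | 1 | 1 | 1
0 | 1 | 0 | 0 | 0 | 0
0 | 1 | 0 | 1 | 1 | 1
0 | 1 | 1 | 0 | 1 | 1
0 | 1 | 1 | 1 | 0 | 0
1 | 0 | 0 | 0 | 0 | 0
1 | 0 | 0 | 1 | 0 | 0
1 | 0 | 1 | 0 | 1 | 1
1 | 0 | 1 | 1 | 1 | 1
1 | 1 | 0 | 0 | 1 | 1
1 | 1 | 0 | 1 | 1 | 1
1 | 1 | 1 | 0 | 0 | 0
1 | 1 | 1 | 1 | 0 | 0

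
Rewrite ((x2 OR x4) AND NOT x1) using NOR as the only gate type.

((((x2 NOR x4) NOR (x2 NOR x4)) NOR ((x2 NOR x4) NOR (x2 NOR x4))) NOR ((x1 NOR x1) NOR (x1 NOR x1)))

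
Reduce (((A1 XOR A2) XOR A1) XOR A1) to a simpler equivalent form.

By XOR self-cancellation ((E XOR v) XOR v = E):
= (A1 XOR A2)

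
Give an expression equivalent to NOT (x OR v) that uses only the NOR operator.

(((x NOR v) NOR (x NOR v)) NOR ((x NOR v) NOR (x NOR v)))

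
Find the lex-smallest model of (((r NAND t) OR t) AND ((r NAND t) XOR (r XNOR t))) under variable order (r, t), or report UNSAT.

r=0, t=1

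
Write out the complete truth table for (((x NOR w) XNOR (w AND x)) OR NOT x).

x | w | Output
--------------
0 | 0 | 1
0 | 1 | 1
1 | 0 | 1
1 | 1 | 0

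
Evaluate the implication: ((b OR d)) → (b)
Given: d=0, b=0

Antecedent ((b OR d)) = 0; consequent (b) = 0.
0 → 0 = 1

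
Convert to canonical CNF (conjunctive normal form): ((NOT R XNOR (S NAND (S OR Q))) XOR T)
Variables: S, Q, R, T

(S OR Q OR R OR NOT T) AND (S OR Q OR NOT R OR T) AND (S OR NOT Q OR R OR NOT T) AND (S OR NOT Q OR NOT R OR T) AND (NOT S OR Q OR R OR T) AND (NOT S OR Q OR NOT R OR NOT T) AND (NOT S OR NOT Q OR R OR T) AND (NOT S OR NOT Q OR NOT R OR NOT T)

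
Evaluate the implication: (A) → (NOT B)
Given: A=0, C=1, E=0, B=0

Antecedent (A) = 0; consequent (NOT B) = 1.
0 → 1 = 1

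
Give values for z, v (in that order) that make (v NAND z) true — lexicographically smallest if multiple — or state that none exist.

z=0, v=0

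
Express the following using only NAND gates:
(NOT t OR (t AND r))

(((t NAND t) NAND (t NAND t)) NAND (((t NAND r) NAND (t NAND r)) NAND ((t NAND r) NAND (t NAND r))))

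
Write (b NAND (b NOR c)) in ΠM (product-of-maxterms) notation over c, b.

ΠM() = TRUE (no maxterms)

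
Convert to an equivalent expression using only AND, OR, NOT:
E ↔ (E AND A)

(E AND (E AND A)) OR (NOT E AND NOT (E AND A))
(Biconditional = both true or both false)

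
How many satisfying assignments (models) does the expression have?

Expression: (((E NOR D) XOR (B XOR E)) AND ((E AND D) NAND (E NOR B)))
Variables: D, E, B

Satisfying assignments: (0,0,0), (0,1,0), (1,0,1), (1,1,0)
Count: 4 out of 8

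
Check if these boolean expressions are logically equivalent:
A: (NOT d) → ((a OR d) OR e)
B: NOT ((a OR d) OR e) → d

Yes, Contrapositive is always equivalent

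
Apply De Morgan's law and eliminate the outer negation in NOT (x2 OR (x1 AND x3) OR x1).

NOT x2 AND NOT (x1 AND x3) AND NOT x1
De Morgan's: NOT(OR of terms) = AND of negations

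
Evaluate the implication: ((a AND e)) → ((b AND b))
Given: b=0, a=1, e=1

Antecedent ((a AND e)) = 1; consequent ((b AND b)) = 0.
1 → 0 = 0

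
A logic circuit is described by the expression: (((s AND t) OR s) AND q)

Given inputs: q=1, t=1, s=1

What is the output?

Substituting: (((1 AND 1) OR 1) AND 1)
= 1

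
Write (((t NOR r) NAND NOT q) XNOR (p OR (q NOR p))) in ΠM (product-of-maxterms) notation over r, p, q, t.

ΠM(0, 2, 3, 4, 10, 11) = (r OR p OR q OR t) AND (r OR p OR NOT q OR t) AND (r OR p OR NOT q OR NOT t) AND (r OR NOT p OR q OR t) AND (NOT r OR p OR NOT q OR t) AND (NOT r OR p OR NOT q OR NOT t)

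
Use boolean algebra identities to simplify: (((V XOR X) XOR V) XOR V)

By XOR self-cancellation ((E XOR v) XOR v = E):
= (V XOR X)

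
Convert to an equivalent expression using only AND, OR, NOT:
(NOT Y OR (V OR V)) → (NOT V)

NOT (NOT Y OR (V OR V)) OR (NOT V)
(Implication elimination: A → B = NOT A OR B)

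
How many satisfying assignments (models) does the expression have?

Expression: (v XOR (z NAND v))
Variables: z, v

Satisfying assignments: (0,0), (1,0), (1,1)
Count: 3 out of 4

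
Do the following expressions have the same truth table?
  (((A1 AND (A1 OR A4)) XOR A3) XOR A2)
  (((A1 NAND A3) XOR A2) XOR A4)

No. Counterexample: with A3=0, A2=0, A4=0, A1=0, Expression 1 = 0 but Expression 2 = 1.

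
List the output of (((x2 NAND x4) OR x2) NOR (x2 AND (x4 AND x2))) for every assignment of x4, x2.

x4 | x2 | Output
----------------
0 | 0 | 0
0 | 1 | 0
1 | 0 | 0
1 | 1 | 0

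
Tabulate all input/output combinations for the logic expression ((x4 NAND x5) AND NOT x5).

x5 | x4 | Output
----------------
0 | 0 | 1
0 | 1 | 1
1 | 0 | 0
1 | 1 | 0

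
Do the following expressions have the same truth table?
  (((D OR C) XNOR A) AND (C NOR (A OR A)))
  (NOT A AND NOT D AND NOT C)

Yes, they are equivalent — the two output columns agree on all 8 assignments:
A | D | C | Expression 1 | Expression 2
---------------------------------------
0 | 0 | 0 | 1 | 1
0 | 0 | 1 | 0 | 0
0 | 1 | 0 | 0 | 0
0 | 1 | 1 | 0 | 0
1 | 0 | 0 | 0 | 0
1 | 0 | 1 | 0 | 0
1 | 1 | 0 | 0 | 0
1 | 1 | 1 | 0 | 0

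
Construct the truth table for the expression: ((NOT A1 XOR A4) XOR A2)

A4 | A1 | A2 | Output
---------------------
0 | 0 | 0 | 1
0 | 0 | 1 | 0
0 | 1 | 0 | 0
0 | 1 | 1 | 1
1 | 0 | 0 | 0
1 | 0 | 1 | 1
1 | 1 | 0 | 1
1 | 1 | 1 | 0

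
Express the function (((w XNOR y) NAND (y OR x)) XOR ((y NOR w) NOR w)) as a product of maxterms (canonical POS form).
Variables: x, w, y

ΠM(1, 3, 4, 5, 7) = (x OR w OR NOT y) AND (x OR NOT w OR NOT y) AND (NOT x OR w OR y) AND (NOT x OR w OR NOT y) AND (NOT x OR NOT w OR NOT y)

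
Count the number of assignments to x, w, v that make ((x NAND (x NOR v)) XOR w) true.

Satisfying assignments: (0,0,0), (0,0,1), (1,0,0), (1,0,1)
Count: 4 out of 8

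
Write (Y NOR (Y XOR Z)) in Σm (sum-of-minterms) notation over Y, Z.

Σm(0) = (NOT Y AND NOT Z)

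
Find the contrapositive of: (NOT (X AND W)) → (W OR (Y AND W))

Contrapositive: NOT (W OR (Y AND W)) → (X AND W)
Note: A statement and its contrapositive are logically equivalent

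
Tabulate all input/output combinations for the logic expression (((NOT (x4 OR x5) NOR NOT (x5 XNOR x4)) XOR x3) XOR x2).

x5 | x3 | x4 | x2 | Output
--------------------------
0 | 0 | 0 | 0 | 0
0 | 0 | 0 | 1 | 1
0 | 0 | 1 | 0 | 0
0 | 0 | 1 | 1 | 1
0 | 1 | 0 | 0 | 1
0 | 1 | 0 | 1 | 0
0 | 1 | 1 | 0 | 1
0 | 1 | 1 | 1 | 0
1 | 0 | 0 | 0 | 0
1 | 0 | 0 | 1 | 1
1 | 0 | 1 | 0 | 1
1 | 0 | 1 | 1 | 0
1 | 1 | 0 | 0 | 1
1 | 1 | 0 | 1 | 0
1 | 1 | 1 | 0 | 0
1 | 1 | 1 | 1 | 1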